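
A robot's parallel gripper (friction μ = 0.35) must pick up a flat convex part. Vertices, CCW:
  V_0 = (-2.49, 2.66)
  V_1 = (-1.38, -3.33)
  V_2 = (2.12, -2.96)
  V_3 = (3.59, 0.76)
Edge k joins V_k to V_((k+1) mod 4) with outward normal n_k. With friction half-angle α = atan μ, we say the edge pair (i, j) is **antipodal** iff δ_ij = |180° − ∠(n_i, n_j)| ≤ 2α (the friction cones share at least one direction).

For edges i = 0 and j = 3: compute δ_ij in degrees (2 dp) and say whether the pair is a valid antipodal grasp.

α = atan 0.35 = 19.29°;  2α = 38.58°
edge 0: e_0 = (+1.11, -5.99);  n_0 = (-0.9833, -0.1822)
edge 3: e_3 = (-6.08, +1.90);  n_3 = (+0.2983, +0.9545)
∠(n_0, n_3) = 117.85°
δ = |180° − 117.85°| = 62.15°
62.15° > 2α = 38.58°  →  invalid

δ = 62.15°, invalid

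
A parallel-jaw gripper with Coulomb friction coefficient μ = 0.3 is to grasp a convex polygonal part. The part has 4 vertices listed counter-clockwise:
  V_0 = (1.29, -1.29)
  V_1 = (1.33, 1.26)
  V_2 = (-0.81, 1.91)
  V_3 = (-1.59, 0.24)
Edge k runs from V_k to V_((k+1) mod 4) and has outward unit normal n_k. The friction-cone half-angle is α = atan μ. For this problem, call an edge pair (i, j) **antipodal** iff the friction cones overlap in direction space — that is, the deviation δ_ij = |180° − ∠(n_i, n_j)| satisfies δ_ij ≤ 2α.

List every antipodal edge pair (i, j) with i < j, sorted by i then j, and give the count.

count = 2; pairs: (0,2), (1,3)

α = atan 0.3 = 16.70°;  2α = 33.40°
n_0 = (+0.9999, -0.0157)
n_1 = (+0.2906, +0.9568)
n_2 = (-0.9060, +0.4232)
n_3 = (-0.4692, -0.8831)
  (0,1): δ = 106.00°  ·
  (0,2): δ = 24.14°  ✓
  (0,3): δ = 62.92°  ·
  (1,2): δ = 98.14°  ·
  (1,3): δ = 11.08°  ✓
  (2,3): δ = 92.94°  ·
antipodal pairs: 2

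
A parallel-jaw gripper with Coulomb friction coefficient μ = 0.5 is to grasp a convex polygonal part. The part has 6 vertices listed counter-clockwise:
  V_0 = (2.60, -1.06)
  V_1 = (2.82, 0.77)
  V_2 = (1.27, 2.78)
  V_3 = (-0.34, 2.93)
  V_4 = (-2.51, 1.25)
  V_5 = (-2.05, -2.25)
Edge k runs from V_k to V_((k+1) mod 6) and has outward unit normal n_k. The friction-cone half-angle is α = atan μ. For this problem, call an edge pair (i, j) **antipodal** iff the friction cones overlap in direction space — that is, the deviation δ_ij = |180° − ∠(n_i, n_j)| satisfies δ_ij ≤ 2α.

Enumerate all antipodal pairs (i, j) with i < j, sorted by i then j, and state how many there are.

α = atan 0.5 = 26.57°;  2α = 53.13°
n_0 = (+0.9929, -0.1194)
n_1 = (+0.7919, +0.6107)
n_2 = (+0.0928, +0.9957)
n_3 = (-0.6122, +0.7907)
n_4 = (-0.9915, -0.1303)
n_5 = (+0.2479, -0.9688)
  (0,1): δ = 135.51°  ·
  (0,2): δ = 88.47°  ·
  (0,3): δ = 45.40°  ✓
  (0,4): δ = 14.34°  ✓
  (0,5): δ = 111.21°  ·
  (1,2): δ = 132.96°  ·
  (1,3): δ = 89.89°  ·
  (1,4): δ = 30.15°  ✓
  (1,5): δ = 66.72°  ·
  (2,3): δ = 136.93°  ·
  (2,4): δ = 77.19°  ·
  (2,5): δ = 19.68°  ✓
  (3,4): δ = 120.26°  ·
  (3,5): δ = 23.39°  ✓
  (4,5): δ = 83.13°  ·
antipodal pairs: 5

count = 5; pairs: (0,3), (0,4), (1,4), (2,5), (3,5)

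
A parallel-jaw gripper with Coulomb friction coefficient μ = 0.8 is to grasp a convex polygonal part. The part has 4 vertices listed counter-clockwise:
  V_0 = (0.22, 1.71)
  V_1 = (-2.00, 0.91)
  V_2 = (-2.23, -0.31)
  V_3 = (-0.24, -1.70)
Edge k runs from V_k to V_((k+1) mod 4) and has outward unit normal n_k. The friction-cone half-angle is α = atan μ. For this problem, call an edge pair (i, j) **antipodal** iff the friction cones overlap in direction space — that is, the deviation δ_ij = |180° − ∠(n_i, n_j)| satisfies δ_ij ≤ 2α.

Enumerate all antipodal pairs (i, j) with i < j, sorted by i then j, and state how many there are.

count = 4; pairs: (0,2), (0,3), (1,3), (2,3)

α = atan 0.8 = 38.66°;  2α = 77.32°
n_0 = (-0.3390, +0.9408)
n_1 = (-0.9827, +0.1853)
n_2 = (-0.5726, -0.8198)
n_3 = (+0.9910, -0.1337)
  (0,1): δ = 120.49°  ·
  (0,2): δ = 54.75°  ✓
  (0,3): δ = 62.50°  ✓
  (1,2): δ = 114.26°  ·
  (1,3): δ = 2.99°  ✓
  (2,3): δ = 62.75°  ✓
antipodal pairs: 4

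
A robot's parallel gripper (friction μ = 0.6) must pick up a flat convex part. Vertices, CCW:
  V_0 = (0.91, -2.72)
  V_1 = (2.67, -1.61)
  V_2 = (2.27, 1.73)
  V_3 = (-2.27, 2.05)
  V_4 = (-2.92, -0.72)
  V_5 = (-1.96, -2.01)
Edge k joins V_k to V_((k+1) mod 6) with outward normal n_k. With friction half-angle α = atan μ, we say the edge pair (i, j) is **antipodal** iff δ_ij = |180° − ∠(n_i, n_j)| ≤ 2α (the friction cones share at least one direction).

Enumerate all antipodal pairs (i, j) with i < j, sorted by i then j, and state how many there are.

α = atan 0.6 = 30.96°;  2α = 61.93°
n_0 = (+0.5335, -0.8458)
n_1 = (+0.9929, +0.1189)
n_2 = (+0.0703, +0.9975)
n_3 = (-0.9736, +0.2285)
n_4 = (-0.8022, -0.5970)
n_5 = (-0.2401, -0.9707)
  (0,1): δ = 115.41°  ·
  (0,2): δ = 36.27°  ✓
  (0,3): δ = 44.56°  ✓
  (0,4): δ = 94.42°  ·
  (0,5): δ = 133.87°  ·
  (1,2): δ = 100.86°  ·
  (1,3): δ = 20.04°  ✓
  (1,4): δ = 29.83°  ✓
  (1,5): δ = 69.28°  ·
  (2,3): δ = 99.17°  ·
  (2,4): δ = 49.31°  ✓
  (2,5): δ = 9.86°  ✓
  (3,4): δ = 130.14°  ·
  (3,5): δ = 90.69°  ·
  (4,5): δ = 140.55°  ·
antipodal pairs: 6

count = 6; pairs: (0,2), (0,3), (1,3), (1,4), (2,4), (2,5)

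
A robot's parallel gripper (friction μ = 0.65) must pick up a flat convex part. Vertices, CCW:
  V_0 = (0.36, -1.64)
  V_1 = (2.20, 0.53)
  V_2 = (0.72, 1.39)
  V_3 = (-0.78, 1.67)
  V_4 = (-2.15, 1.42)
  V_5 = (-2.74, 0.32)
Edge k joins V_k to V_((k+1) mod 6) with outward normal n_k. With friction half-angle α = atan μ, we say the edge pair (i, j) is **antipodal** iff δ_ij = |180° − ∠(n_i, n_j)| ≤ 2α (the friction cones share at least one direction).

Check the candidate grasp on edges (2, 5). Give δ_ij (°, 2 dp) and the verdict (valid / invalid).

δ = 21.73°, valid

α = atan 0.65 = 33.02°;  2α = 66.05°
edge 2: e_2 = (-1.50, +0.28);  n_2 = (+0.1835, +0.9830)
edge 5: e_5 = (+3.10, -1.96);  n_5 = (-0.5344, -0.8452)
∠(n_2, n_5) = 158.27°
δ = |180° − 158.27°| = 21.73°
21.73° ≤ 2α = 66.05°  →  valid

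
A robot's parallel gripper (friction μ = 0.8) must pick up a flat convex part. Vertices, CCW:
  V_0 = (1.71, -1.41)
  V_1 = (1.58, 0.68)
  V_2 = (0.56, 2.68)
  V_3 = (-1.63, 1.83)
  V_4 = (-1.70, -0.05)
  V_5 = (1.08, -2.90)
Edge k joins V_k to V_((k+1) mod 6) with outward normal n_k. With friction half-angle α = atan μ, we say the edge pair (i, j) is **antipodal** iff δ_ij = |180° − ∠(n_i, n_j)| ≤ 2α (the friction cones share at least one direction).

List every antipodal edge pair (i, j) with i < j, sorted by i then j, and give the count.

α = atan 0.8 = 38.66°;  2α = 77.32°
n_0 = (+0.9981, +0.0621)
n_1 = (+0.8908, +0.4543)
n_2 = (-0.3618, +0.9322)
n_3 = (-0.9993, +0.0372)
n_4 = (-0.7158, -0.6983)
n_5 = (+0.9211, -0.3894)
  (0,1): δ = 156.54°  ·
  (0,2): δ = 72.35°  ✓
  (0,3): δ = 5.69°  ✓
  (0,4): δ = 40.73°  ✓
  (0,5): δ = 153.52°  ·
  (1,2): δ = 95.81°  ·
  (1,3): δ = 29.15°  ✓
  (1,4): δ = 17.27°  ✓
  (1,5): δ = 130.06°  ·
  (2,3): δ = 113.34°  ·
  (2,4): δ = 66.92°  ✓
  (2,5): δ = 45.87°  ✓
  (3,4): δ = 133.58°  ·
  (3,5): δ = 20.79°  ✓
  (4,5): δ = 67.21°  ✓
antipodal pairs: 9

count = 9; pairs: (0,2), (0,3), (0,4), (1,3), (1,4), (2,4), (2,5), (3,5), (4,5)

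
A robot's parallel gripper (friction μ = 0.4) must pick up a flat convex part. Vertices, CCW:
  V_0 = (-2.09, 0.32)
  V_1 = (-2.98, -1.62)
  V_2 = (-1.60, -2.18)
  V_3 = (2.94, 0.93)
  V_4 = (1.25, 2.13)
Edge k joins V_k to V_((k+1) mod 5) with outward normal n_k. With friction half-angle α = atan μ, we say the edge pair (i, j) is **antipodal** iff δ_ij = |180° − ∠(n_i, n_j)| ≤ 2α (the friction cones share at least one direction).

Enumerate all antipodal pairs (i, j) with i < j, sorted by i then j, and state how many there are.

α = atan 0.4 = 21.80°;  2α = 43.60°
n_0 = (-0.9089, +0.4170)
n_1 = (-0.3760, -0.9266)
n_2 = (+0.5651, -0.8250)
n_3 = (+0.5790, +0.8154)
n_4 = (-0.4765, +0.8792)
  (0,1): δ = 87.44°  ·
  (0,2): δ = 30.94°  ✓
  (0,3): δ = 79.27°  ·
  (0,4): δ = 143.10°  ·
  (1,2): δ = 123.50°  ·
  (1,3): δ = 13.29°  ✓
  (1,4): δ = 50.54°  ·
  (2,3): δ = 69.79°  ·
  (2,4): δ = 5.96°  ✓
  (3,4): δ = 116.17°  ·
antipodal pairs: 3

count = 3; pairs: (0,2), (1,3), (2,4)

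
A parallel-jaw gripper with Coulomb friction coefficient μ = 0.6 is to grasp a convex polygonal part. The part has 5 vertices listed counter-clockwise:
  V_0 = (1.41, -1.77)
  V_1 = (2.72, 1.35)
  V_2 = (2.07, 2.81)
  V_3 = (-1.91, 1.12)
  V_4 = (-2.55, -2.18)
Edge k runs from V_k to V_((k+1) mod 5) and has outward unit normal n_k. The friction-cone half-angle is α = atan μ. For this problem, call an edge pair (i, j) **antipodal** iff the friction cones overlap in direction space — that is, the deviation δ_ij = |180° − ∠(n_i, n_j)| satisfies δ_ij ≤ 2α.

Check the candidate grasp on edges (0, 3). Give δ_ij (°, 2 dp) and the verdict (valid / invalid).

α = atan 0.6 = 30.96°;  2α = 61.93°
edge 0: e_0 = (+1.31, +3.12);  n_0 = (+0.9220, -0.3871)
edge 3: e_3 = (-0.64, -3.30);  n_3 = (-0.9817, +0.1904)
∠(n_0, n_3) = 168.20°
δ = |180° − 168.20°| = 11.80°
11.80° ≤ 2α = 61.93°  →  valid

δ = 11.80°, valid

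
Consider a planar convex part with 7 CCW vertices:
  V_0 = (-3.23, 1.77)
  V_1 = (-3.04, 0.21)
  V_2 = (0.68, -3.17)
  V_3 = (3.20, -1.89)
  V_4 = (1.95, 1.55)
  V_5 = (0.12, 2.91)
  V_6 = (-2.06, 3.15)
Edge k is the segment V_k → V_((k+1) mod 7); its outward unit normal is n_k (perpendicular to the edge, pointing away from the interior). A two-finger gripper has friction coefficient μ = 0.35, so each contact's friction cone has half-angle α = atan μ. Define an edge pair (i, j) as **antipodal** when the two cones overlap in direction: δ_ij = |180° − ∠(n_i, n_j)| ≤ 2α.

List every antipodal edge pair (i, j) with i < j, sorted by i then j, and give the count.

α = atan 0.35 = 19.29°;  2α = 38.58°
n_0 = (-0.9927, -0.1209)
n_1 = (-0.6725, -0.7401)
n_2 = (+0.4529, -0.8916)
n_3 = (+0.9399, +0.3415)
n_4 = (+0.5965, +0.8026)
n_5 = (+0.1094, +0.9940)
n_6 = (-0.7628, +0.6467)
  (0,1): δ = 139.20°  ·
  (0,2): δ = 70.02°  ·
  (0,3): δ = 13.03°  ✓
  (0,4): δ = 46.44°  ·
  (0,5): δ = 76.77°  ·
  (0,6): δ = 132.76°  ·
  (1,2): δ = 110.81°  ·
  (1,3): δ = 27.77°  ✓
  (1,4): δ = 5.64°  ✓
  (1,5): δ = 35.98°  ✓
  (1,6): δ = 91.97°  ·
  (2,3): δ = 96.96°  ·
  (2,4): δ = 63.55°  ·
  (2,5): δ = 33.21°  ✓
  (2,6): δ = 22.78°  ✓
  (3,4): δ = 146.59°  ·
  (3,5): δ = 116.25°  ·
  (3,6): δ = 60.26°  ·
  (4,5): δ = 149.66°  ·
  (4,6): δ = 93.67°  ·
  (5,6): δ = 124.01°  ·
antipodal pairs: 6

count = 6; pairs: (0,3), (1,3), (1,4), (1,5), (2,5), (2,6)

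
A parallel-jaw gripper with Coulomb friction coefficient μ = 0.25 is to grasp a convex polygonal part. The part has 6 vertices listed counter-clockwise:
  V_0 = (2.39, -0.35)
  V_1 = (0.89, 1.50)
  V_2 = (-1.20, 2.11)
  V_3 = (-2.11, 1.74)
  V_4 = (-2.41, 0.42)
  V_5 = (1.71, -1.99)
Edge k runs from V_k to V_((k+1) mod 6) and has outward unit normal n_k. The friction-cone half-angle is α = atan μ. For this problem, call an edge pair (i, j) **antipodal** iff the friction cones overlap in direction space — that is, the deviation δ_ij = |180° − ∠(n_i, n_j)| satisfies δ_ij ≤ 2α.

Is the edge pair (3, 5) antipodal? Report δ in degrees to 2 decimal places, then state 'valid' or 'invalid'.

α = atan 0.25 = 14.04°;  2α = 28.07°
edge 3: e_3 = (-0.30, -1.32);  n_3 = (-0.9751, +0.2216)
edge 5: e_5 = (+0.68, +1.64);  n_5 = (+0.9237, -0.3830)
∠(n_3, n_5) = 170.28°
δ = |180° − 170.28°| = 9.72°
9.72° ≤ 2α = 28.07°  →  valid

δ = 9.72°, valid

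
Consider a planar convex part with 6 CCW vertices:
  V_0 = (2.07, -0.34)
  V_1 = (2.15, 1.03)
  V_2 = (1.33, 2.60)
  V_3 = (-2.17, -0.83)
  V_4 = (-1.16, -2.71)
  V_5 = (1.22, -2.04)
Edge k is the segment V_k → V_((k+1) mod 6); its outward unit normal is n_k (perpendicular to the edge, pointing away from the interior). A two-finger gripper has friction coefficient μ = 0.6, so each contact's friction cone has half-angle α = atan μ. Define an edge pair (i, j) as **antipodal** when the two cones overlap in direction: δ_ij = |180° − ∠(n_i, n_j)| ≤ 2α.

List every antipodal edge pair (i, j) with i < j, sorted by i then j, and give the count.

α = atan 0.6 = 30.96°;  2α = 61.93°
n_0 = (+0.9983, -0.0583)
n_1 = (+0.8864, +0.4630)
n_2 = (-0.6999, +0.7142)
n_3 = (-0.8809, -0.4733)
n_4 = (+0.2710, -0.9626)
n_5 = (+0.8944, -0.4472)
  (0,1): δ = 149.08°  ·
  (0,2): δ = 42.24°  ✓
  (0,3): δ = 31.59°  ✓
  (0,4): δ = 109.06°  ·
  (0,5): δ = 156.78°  ·
  (1,2): δ = 73.16°  ·
  (1,3): δ = 0.67°  ✓
  (1,4): δ = 78.14°  ·
  (1,5): δ = 125.86°  ·
  (2,3): δ = 106.18°  ·
  (2,4): δ = 28.70°  ✓
  (2,5): δ = 19.01°  ✓
  (3,4): δ = 102.52°  ·
  (3,5): δ = 54.81°  ✓
  (4,5): δ = 132.29°  ·
antipodal pairs: 6

count = 6; pairs: (0,2), (0,3), (1,3), (2,4), (2,5), (3,5)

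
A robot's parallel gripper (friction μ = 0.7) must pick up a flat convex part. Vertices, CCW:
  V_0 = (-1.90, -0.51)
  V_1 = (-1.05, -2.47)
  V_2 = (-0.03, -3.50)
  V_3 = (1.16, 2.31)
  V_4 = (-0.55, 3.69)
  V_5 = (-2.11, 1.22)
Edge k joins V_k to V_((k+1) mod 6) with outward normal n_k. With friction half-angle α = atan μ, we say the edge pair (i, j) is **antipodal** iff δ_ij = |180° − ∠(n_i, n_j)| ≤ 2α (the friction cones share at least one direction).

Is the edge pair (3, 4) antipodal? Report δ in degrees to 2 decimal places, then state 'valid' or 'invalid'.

δ = 83.37°, invalid

α = atan 0.7 = 34.99°;  2α = 69.98°
edge 3: e_3 = (-1.71, +1.38);  n_3 = (+0.6280, +0.7782)
edge 4: e_4 = (-1.56, -2.47);  n_4 = (-0.8455, +0.5340)
∠(n_3, n_4) = 96.63°
δ = |180° − 96.63°| = 83.37°
83.37° > 2α = 69.98°  →  invalid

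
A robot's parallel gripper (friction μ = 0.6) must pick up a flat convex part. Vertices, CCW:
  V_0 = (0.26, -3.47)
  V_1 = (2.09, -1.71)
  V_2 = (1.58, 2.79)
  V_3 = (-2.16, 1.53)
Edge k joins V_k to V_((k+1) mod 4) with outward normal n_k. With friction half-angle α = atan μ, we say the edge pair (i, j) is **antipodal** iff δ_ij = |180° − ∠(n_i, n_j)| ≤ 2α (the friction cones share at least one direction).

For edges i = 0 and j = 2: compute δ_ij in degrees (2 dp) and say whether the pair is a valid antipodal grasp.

δ = 25.26°, valid

α = atan 0.6 = 30.96°;  2α = 61.93°
edge 0: e_0 = (+1.83, +1.76);  n_0 = (+0.6932, -0.7208)
edge 2: e_2 = (-3.74, -1.26);  n_2 = (-0.3193, +0.9477)
∠(n_0, n_2) = 154.74°
δ = |180° − 154.74°| = 25.26°
25.26° ≤ 2α = 61.93°  →  valid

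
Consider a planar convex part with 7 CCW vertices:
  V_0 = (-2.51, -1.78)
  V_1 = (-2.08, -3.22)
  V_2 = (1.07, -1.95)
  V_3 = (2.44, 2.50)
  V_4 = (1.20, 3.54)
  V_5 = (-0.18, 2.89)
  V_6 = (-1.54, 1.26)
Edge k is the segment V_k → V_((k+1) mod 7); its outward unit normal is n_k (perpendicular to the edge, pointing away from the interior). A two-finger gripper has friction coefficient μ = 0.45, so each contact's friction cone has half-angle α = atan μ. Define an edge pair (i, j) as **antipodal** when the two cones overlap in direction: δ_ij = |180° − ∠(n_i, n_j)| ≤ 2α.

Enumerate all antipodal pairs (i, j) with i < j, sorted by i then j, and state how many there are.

α = atan 0.45 = 24.23°;  2α = 48.46°
n_0 = (-0.9582, -0.2861)
n_1 = (+0.3739, -0.9275)
n_2 = (+0.9557, -0.2942)
n_3 = (+0.6426, +0.7662)
n_4 = (-0.4261, +0.9047)
n_5 = (-0.7678, +0.6406)
n_6 = (-0.9527, +0.3040)
  (0,1): δ = 84.67°  ·
  (0,2): δ = 33.74°  ✓
  (0,3): δ = 33.39°  ✓
  (0,4): δ = 98.59°  ·
  (0,5): δ = 123.53°  ·
  (0,6): δ = 145.68°  ·
  (1,2): δ = 129.07°  ·
  (1,3): δ = 61.94°  ·
  (1,4): δ = 3.26°  ✓
  (1,5): δ = 28.20°  ✓
  (1,6): δ = 50.35°  ·
  (2,3): δ = 112.88°  ·
  (2,4): δ = 47.67°  ✓
  (2,5): δ = 22.73°  ✓
  (2,6): δ = 0.59°  ✓
  (3,4): δ = 114.79°  ·
  (3,5): δ = 89.85°  ·
  (3,6): δ = 67.71°  ·
  (4,5): δ = 155.06°  ·
  (4,6): δ = 132.92°  ·
  (5,6): δ = 157.86°  ·
antipodal pairs: 7

count = 7; pairs: (0,2), (0,3), (1,4), (1,5), (2,4), (2,5), (2,6)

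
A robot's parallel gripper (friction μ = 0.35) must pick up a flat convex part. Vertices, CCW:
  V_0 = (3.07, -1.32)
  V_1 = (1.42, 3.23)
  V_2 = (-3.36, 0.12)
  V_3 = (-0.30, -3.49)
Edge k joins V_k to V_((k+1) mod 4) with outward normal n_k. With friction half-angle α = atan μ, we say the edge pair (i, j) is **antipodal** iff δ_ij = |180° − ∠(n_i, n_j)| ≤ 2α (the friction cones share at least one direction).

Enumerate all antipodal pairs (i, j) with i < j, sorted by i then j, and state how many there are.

count = 2; pairs: (0,2), (1,3)

α = atan 0.35 = 19.29°;  2α = 38.58°
n_0 = (+0.9401, +0.3409)
n_1 = (-0.5454, +0.8382)
n_2 = (-0.7628, -0.6466)
n_3 = (+0.5414, -0.8408)
  (0,1): δ = 76.88°  ·
  (0,2): δ = 20.35°  ✓
  (0,3): δ = 102.85°  ·
  (1,2): δ = 82.76°  ·
  (1,3): δ = 0.27°  ✓
  (2,3): δ = 97.51°  ·
antipodal pairs: 2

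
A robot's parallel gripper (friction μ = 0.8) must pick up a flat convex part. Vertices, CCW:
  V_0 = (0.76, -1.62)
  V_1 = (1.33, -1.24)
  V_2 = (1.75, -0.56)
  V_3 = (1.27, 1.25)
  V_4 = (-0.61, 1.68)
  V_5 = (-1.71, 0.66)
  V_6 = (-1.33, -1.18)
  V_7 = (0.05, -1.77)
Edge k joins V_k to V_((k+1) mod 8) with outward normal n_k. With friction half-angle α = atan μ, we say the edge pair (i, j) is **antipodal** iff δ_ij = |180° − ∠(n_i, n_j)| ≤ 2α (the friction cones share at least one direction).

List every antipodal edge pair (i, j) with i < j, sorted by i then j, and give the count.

α = atan 0.8 = 38.66°;  2α = 77.32°
n_0 = (+0.5547, -0.8321)
n_1 = (+0.8508, -0.5255)
n_2 = (+0.9666, +0.2563)
n_3 = (+0.2230, +0.9748)
n_4 = (-0.6799, +0.7333)
n_5 = (-0.9793, -0.2023)
n_6 = (-0.3931, -0.9195)
n_7 = (+0.2067, -0.9784)
  (0,1): δ = 155.39°  ·
  (0,2): δ = 108.84°  ·
  (0,3): δ = 46.57°  ✓
  (0,4): δ = 9.15°  ✓
  (0,5): δ = 67.98°  ✓
  (0,6): δ = 123.16°  ·
  (0,7): δ = 158.24°  ·
  (1,2): δ = 133.45°  ·
  (1,3): δ = 71.18°  ✓
  (1,4): δ = 15.46°  ✓
  (1,5): δ = 43.37°  ✓
  (1,6): δ = 98.55°  ·
  (1,7): δ = 133.63°  ·
  (2,3): δ = 117.74°  ·
  (2,4): δ = 62.01°  ✓
  (2,5): δ = 3.18°  ✓
  (2,6): δ = 52.00°  ✓
  (2,7): δ = 87.08°  ·
  (3,4): δ = 124.28°  ·
  (3,5): δ = 65.45°  ✓
  (3,6): δ = 10.27°  ✓
  (3,7): δ = 24.81°  ✓
  (4,5): δ = 121.17°  ·
  (4,6): δ = 65.99°  ✓
  (4,7): δ = 30.91°  ✓
  (5,6): δ = 124.82°  ·
  (5,7): δ = 89.74°  ·
  (6,7): δ = 144.92°  ·
antipodal pairs: 14

count = 14; pairs: (0,3), (0,4), (0,5), (1,3), (1,4), (1,5), (2,4), (2,5), (2,6), (3,5), (3,6), (3,7), (4,6), (4,7)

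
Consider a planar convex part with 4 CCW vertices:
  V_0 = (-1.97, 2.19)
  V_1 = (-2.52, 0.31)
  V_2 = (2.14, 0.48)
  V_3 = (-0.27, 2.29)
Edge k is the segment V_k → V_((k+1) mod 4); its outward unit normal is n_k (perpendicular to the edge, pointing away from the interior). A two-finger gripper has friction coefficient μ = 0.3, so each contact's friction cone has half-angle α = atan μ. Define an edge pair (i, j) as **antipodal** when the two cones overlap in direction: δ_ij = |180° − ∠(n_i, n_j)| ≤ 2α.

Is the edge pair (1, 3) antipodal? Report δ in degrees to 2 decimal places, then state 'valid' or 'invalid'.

α = atan 0.3 = 16.70°;  2α = 33.40°
edge 1: e_1 = (+4.66, +0.17);  n_1 = (+0.0365, -0.9993)
edge 3: e_3 = (-1.70, -0.10);  n_3 = (-0.0587, +0.9983)
∠(n_1, n_3) = 178.72°
δ = |180° − 178.72°| = 1.28°
1.28° ≤ 2α = 33.40°  →  valid

δ = 1.28°, valid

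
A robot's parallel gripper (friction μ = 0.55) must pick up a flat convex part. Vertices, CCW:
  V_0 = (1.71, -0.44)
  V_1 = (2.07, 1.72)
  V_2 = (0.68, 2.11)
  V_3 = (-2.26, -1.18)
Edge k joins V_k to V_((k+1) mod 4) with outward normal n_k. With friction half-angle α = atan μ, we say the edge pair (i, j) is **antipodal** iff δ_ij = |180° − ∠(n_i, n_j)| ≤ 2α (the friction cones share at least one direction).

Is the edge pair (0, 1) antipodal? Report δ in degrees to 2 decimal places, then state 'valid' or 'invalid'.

δ = 96.21°, invalid

α = atan 0.55 = 28.81°;  2α = 57.62°
edge 0: e_0 = (+0.36, +2.16);  n_0 = (+0.9864, -0.1644)
edge 1: e_1 = (-1.39, +0.39);  n_1 = (+0.2701, +0.9628)
∠(n_0, n_1) = 83.79°
δ = |180° − 83.79°| = 96.21°
96.21° > 2α = 57.62°  →  invalid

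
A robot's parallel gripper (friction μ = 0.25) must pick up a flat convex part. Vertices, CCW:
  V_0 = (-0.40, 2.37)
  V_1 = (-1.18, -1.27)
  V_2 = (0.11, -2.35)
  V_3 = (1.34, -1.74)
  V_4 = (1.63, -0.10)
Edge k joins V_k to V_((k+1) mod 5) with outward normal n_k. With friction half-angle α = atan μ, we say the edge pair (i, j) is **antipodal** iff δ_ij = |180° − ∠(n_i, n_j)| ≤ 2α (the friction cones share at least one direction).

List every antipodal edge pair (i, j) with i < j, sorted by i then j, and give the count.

count = 2; pairs: (0,3), (1,4)

α = atan 0.25 = 14.04°;  2α = 28.07°
n_0 = (-0.9778, +0.2095)
n_1 = (-0.6419, -0.7668)
n_2 = (+0.4443, -0.8959)
n_3 = (+0.9847, -0.1741)
n_4 = (+0.7726, +0.6349)
  (0,1): δ = 117.84°  ·
  (0,2): δ = 51.53°  ·
  (0,3): δ = 2.07°  ✓
  (0,4): δ = 51.51°  ·
  (1,2): δ = 113.69°  ·
  (1,3): δ = 60.09°  ·
  (1,4): δ = 10.65°  ✓
  (2,3): δ = 126.41°  ·
  (2,4): δ = 76.96°  ·
  (3,4): δ = 130.56°  ·
antipodal pairs: 2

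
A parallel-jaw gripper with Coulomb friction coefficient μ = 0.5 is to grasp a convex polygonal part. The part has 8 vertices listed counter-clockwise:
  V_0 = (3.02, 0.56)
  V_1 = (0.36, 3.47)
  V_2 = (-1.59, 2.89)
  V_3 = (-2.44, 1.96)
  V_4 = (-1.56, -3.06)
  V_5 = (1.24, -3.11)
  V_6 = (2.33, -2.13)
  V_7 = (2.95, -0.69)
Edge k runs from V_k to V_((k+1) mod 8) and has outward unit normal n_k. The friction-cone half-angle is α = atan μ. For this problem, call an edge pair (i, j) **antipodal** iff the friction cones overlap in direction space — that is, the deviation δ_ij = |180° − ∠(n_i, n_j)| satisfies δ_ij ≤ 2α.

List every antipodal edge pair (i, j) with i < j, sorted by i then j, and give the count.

count = 11; pairs: (0,3), (0,4), (1,4), (1,5), (1,6), (2,4), (2,5), (2,6), (2,7), (3,6), (3,7)

α = atan 0.5 = 26.57°;  2α = 53.13°
n_0 = (+0.7381, +0.6747)
n_1 = (-0.2851, +0.9585)
n_2 = (-0.7381, +0.6746)
n_3 = (-0.9850, -0.1727)
n_4 = (-0.0179, -0.9998)
n_5 = (+0.6686, -0.7436)
n_6 = (+0.9185, -0.3955)
n_7 = (+0.9984, -0.0559)
  (0,1): δ = 115.87°  ·
  (0,2): δ = 84.86°  ·
  (0,3): δ = 32.49°  ✓
  (0,4): δ = 46.55°  ✓
  (0,5): δ = 89.53°  ·
  (0,6): δ = 114.28°  ·
  (0,7): δ = 134.36°  ·
  (1,2): δ = 148.99°  ·
  (1,3): δ = 96.62°  ·
  (1,4): δ = 17.59°  ✓
  (1,5): δ = 25.39°  ✓
  (1,6): δ = 50.14°  ✓
  (1,7): δ = 70.23°  ·
  (2,3): δ = 127.63°  ·
  (2,4): δ = 48.60°  ✓
  (2,5): δ = 5.62°  ✓
  (2,6): δ = 19.13°  ✓
  (2,7): δ = 39.22°  ✓
  (3,4): δ = 100.97°  ·
  (3,5): δ = 57.98°  ·
  (3,6): δ = 33.24°  ✓
  (3,7): δ = 13.15°  ✓
  (4,5): δ = 137.02°  ·
  (4,6): δ = 112.27°  ·
  (4,7): δ = 92.18°  ·
  (5,6): δ = 155.25°  ·
  (5,7): δ = 135.16°  ·
  (6,7): δ = 159.91°  ·
antipodal pairs: 11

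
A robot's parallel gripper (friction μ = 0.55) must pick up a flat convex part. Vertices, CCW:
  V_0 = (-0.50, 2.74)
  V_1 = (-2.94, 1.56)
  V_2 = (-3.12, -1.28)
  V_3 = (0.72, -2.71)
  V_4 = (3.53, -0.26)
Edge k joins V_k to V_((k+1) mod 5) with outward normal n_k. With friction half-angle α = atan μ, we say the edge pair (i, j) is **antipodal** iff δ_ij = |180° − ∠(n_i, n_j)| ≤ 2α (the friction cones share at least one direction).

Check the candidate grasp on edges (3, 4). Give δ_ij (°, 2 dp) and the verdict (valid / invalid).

δ = 77.75°, invalid

α = atan 0.55 = 28.81°;  2α = 57.62°
edge 3: e_3 = (+2.81, +2.45);  n_3 = (+0.6572, -0.7537)
edge 4: e_4 = (-4.03, +3.00);  n_4 = (+0.5971, +0.8021)
∠(n_3, n_4) = 102.25°
δ = |180° − 102.25°| = 77.75°
77.75° > 2α = 57.62°  →  invalid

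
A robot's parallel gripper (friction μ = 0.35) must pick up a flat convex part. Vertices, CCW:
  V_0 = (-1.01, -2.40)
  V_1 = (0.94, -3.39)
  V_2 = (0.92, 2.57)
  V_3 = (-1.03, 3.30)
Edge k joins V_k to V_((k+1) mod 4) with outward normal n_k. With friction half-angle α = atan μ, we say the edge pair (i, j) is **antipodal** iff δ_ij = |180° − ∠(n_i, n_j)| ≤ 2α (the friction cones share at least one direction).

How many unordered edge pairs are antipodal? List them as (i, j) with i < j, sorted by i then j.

α = atan 0.35 = 19.29°;  2α = 38.58°
n_0 = (-0.4527, -0.8917)
n_1 = (+1.0000, +0.0034)
n_2 = (+0.3506, +0.9365)
n_3 = (-1.0000, -0.0035)
  (0,1): δ = 62.89°  ·
  (0,2): δ = 6.39°  ✓
  (0,3): δ = 117.12°  ·
  (1,2): δ = 110.72°  ·
  (1,3): δ = 0.01°  ✓
  (2,3): δ = 69.28°  ·
antipodal pairs: 2

count = 2; pairs: (0,2), (1,3)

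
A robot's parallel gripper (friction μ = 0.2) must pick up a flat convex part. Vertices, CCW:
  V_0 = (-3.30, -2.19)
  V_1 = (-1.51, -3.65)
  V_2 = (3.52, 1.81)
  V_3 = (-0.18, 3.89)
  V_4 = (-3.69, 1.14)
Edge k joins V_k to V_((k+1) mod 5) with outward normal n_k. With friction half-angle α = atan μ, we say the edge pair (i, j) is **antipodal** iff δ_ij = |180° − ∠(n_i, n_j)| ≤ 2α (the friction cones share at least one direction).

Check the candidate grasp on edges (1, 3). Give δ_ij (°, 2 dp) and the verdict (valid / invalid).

α = atan 0.2 = 11.31°;  2α = 22.62°
edge 1: e_1 = (+5.03, +5.46);  n_1 = (+0.7355, -0.6776)
edge 3: e_3 = (-3.51, -2.75);  n_3 = (-0.6167, +0.7872)
∠(n_1, n_3) = 170.73°
δ = |180° − 170.73°| = 9.27°
9.27° ≤ 2α = 22.62°  →  valid

δ = 9.27°, valid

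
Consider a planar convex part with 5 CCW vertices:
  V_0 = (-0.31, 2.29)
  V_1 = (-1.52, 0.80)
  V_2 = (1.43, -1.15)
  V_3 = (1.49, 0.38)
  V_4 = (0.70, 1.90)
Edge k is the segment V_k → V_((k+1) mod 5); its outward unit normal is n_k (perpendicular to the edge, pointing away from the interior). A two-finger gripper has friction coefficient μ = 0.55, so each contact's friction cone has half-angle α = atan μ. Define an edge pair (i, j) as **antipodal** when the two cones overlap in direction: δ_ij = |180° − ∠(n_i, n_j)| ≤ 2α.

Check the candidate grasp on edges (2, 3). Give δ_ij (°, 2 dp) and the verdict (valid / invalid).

δ = 150.29°, invalid

α = atan 0.55 = 28.81°;  2α = 57.62°
edge 2: e_2 = (+0.06, +1.53);  n_2 = (+0.9992, -0.0392)
edge 3: e_3 = (-0.79, +1.52);  n_3 = (+0.8873, +0.4612)
∠(n_2, n_3) = 29.71°
δ = |180° − 29.71°| = 150.29°
150.29° > 2α = 57.62°  →  invalid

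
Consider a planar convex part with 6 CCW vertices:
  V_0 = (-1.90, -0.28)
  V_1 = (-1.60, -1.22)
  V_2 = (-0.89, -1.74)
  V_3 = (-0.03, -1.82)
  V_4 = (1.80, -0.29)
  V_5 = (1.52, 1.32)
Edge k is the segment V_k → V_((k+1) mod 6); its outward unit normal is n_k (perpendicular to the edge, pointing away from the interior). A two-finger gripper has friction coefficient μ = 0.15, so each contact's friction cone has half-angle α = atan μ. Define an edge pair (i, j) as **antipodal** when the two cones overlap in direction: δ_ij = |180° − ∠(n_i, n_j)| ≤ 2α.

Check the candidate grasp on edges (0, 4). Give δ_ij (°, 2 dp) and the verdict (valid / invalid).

α = atan 0.15 = 8.53°;  2α = 17.06°
edge 0: e_0 = (+0.30, -0.94);  n_0 = (-0.9527, -0.3040)
edge 4: e_4 = (-0.28, +1.61);  n_4 = (+0.9852, +0.1713)
∠(n_0, n_4) = 172.17°
δ = |180° − 172.17°| = 7.83°
7.83° ≤ 2α = 17.06°  →  valid

δ = 7.83°, valid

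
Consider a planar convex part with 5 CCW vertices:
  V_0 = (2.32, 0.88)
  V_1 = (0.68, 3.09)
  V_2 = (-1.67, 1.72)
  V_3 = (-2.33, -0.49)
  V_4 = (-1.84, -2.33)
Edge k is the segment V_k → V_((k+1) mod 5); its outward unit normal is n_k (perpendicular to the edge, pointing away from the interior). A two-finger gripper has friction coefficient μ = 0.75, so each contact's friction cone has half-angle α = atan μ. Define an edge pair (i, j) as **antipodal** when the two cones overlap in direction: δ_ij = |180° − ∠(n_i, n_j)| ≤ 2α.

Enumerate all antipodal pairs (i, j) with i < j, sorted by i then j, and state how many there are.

count = 5; pairs: (0,2), (0,3), (1,4), (2,4), (3,4)

α = atan 0.75 = 36.87°;  2α = 73.74°
n_0 = (+0.8030, +0.5959)
n_1 = (-0.5036, +0.8639)
n_2 = (-0.9582, +0.2862)
n_3 = (-0.9663, -0.2573)
n_4 = (+0.6109, -0.7917)
  (0,1): δ = 96.34°  ·
  (0,2): δ = 53.21°  ✓
  (0,3): δ = 21.67°  ✓
  (0,4): δ = 91.08°  ·
  (1,2): δ = 136.87°  ·
  (1,3): δ = 105.33°  ·
  (1,4): δ = 7.41°  ✓
  (2,3): δ = 148.46°  ·
  (2,4): δ = 35.72°  ✓
  (3,4): δ = 67.26°  ✓
antipodal pairs: 5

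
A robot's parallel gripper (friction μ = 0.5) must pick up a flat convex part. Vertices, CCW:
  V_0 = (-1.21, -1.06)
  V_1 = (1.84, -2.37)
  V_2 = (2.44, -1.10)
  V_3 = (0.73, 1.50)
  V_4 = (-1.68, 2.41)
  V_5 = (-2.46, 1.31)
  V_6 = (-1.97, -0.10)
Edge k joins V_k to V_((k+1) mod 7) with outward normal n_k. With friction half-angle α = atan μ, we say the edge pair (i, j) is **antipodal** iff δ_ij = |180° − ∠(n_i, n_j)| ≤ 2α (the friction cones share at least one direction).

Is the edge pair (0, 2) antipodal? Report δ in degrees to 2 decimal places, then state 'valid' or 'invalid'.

δ = 33.42°, valid

α = atan 0.5 = 26.57°;  2α = 53.13°
edge 0: e_0 = (+3.05, -1.31);  n_0 = (-0.3946, -0.9188)
edge 2: e_2 = (-1.71, +2.60);  n_2 = (+0.8355, +0.5495)
∠(n_0, n_2) = 146.58°
δ = |180° − 146.58°| = 33.42°
33.42° ≤ 2α = 53.13°  →  valid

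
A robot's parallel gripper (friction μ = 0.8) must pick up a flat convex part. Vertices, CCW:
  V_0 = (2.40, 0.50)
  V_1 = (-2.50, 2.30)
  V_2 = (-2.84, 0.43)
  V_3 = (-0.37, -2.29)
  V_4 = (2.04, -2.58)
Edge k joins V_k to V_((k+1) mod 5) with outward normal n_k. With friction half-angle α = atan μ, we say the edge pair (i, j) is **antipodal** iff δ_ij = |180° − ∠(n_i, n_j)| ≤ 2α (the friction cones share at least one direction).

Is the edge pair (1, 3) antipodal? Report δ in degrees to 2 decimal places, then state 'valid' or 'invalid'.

δ = 86.56°, invalid

α = atan 0.8 = 38.66°;  2α = 77.32°
edge 1: e_1 = (-0.34, -1.87);  n_1 = (-0.9839, +0.1789)
edge 3: e_3 = (+2.41, -0.29);  n_3 = (-0.1195, -0.9928)
∠(n_1, n_3) = 93.44°
δ = |180° − 93.44°| = 86.56°
86.56° > 2α = 77.32°  →  invalid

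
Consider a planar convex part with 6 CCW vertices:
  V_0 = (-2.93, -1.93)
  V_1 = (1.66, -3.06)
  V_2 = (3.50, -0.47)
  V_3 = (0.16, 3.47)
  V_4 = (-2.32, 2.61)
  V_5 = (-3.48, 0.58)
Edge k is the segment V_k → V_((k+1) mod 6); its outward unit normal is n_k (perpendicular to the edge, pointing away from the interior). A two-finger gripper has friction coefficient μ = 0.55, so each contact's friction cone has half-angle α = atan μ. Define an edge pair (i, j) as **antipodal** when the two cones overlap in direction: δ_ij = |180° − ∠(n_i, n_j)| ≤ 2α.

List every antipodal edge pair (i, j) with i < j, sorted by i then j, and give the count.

α = atan 0.55 = 28.81°;  2α = 57.62°
n_0 = (-0.2390, -0.9710)
n_1 = (+0.8152, -0.5792)
n_2 = (+0.7628, +0.6466)
n_3 = (-0.3276, +0.9448)
n_4 = (-0.8682, +0.4961)
n_5 = (-0.9768, -0.2140)
  (0,1): δ = 111.56°  ·
  (0,2): δ = 35.88°  ✓
  (0,3): δ = 32.96°  ✓
  (0,4): δ = 74.09°  ·
  (0,5): δ = 116.19°  ·
  (1,2): δ = 104.32°  ·
  (1,3): δ = 35.48°  ✓
  (1,4): δ = 5.65°  ✓
  (1,5): δ = 47.75°  ✓
  (2,3): δ = 111.16°  ·
  (2,4): δ = 70.03°  ·
  (2,5): δ = 27.93°  ✓
  (3,4): δ = 138.87°  ·
  (3,5): δ = 96.77°  ·
  (4,5): δ = 137.90°  ·
antipodal pairs: 6

count = 6; pairs: (0,2), (0,3), (1,3), (1,4), (1,5), (2,5)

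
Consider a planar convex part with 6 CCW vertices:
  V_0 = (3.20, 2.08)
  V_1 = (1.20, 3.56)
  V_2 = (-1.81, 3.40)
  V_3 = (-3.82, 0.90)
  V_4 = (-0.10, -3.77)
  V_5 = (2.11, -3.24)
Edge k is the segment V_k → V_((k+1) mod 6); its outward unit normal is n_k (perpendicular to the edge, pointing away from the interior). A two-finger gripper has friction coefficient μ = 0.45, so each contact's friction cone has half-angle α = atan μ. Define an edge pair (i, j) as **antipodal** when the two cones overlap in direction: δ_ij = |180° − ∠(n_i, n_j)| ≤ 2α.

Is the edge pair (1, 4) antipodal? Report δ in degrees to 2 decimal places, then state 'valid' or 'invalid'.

δ = 10.44°, valid

α = atan 0.45 = 24.23°;  2α = 48.46°
edge 1: e_1 = (-3.01, -0.16);  n_1 = (-0.0531, +0.9986)
edge 4: e_4 = (+2.21, +0.53);  n_4 = (+0.2332, -0.9724)
∠(n_1, n_4) = 169.56°
δ = |180° − 169.56°| = 10.44°
10.44° ≤ 2α = 48.46°  →  valid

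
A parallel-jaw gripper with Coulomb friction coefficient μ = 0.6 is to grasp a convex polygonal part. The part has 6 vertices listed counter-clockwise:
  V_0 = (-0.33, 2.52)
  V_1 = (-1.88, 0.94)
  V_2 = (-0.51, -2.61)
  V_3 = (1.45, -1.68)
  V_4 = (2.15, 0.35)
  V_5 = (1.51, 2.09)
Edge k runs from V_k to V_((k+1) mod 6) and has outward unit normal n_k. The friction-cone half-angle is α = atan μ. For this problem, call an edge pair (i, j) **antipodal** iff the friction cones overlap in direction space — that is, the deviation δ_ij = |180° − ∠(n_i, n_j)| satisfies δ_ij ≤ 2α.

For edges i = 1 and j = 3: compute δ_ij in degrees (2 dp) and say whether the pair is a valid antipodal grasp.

δ = 40.13°, valid

α = atan 0.6 = 30.96°;  2α = 61.93°
edge 1: e_1 = (+1.37, -3.55);  n_1 = (-0.9329, -0.3600)
edge 3: e_3 = (+0.70, +2.03);  n_3 = (+0.9454, -0.3260)
∠(n_1, n_3) = 139.87°
δ = |180° − 139.87°| = 40.13°
40.13° ≤ 2α = 61.93°  →  valid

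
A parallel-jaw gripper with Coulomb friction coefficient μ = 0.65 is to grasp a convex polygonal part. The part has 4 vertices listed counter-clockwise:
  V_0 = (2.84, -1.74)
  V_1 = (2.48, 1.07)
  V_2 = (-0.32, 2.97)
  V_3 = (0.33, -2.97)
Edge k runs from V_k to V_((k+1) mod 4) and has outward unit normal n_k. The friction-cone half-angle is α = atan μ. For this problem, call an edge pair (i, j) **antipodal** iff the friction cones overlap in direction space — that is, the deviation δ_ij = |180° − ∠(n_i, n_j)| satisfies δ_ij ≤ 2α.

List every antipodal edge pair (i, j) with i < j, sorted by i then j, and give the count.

α = atan 0.65 = 33.02°;  2α = 66.05°
n_0 = (+0.9919, +0.1271)
n_1 = (+0.5615, +0.8275)
n_2 = (-0.9941, -0.1088)
n_3 = (+0.4400, -0.8980)
  (0,1): δ = 131.46°  ·
  (0,2): δ = 1.06°  ✓
  (0,3): δ = 108.81°  ·
  (1,2): δ = 49.60°  ✓
  (1,3): δ = 60.27°  ✓
  (2,3): δ = 70.14°  ·
antipodal pairs: 3

count = 3; pairs: (0,2), (1,2), (1,3)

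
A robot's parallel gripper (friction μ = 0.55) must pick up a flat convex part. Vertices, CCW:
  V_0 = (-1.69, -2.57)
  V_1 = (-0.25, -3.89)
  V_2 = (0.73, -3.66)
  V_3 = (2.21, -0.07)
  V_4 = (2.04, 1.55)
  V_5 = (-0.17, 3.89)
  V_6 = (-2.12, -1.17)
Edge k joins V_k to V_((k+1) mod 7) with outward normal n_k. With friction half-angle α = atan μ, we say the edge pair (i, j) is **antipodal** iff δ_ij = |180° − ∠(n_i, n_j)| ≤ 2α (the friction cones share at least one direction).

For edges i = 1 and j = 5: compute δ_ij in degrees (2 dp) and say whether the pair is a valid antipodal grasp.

α = atan 0.55 = 28.81°;  2α = 57.62°
edge 1: e_1 = (+0.98, +0.23);  n_1 = (+0.2285, -0.9735)
edge 5: e_5 = (-1.95, -5.06);  n_5 = (-0.9331, +0.3596)
∠(n_1, n_5) = 124.28°
δ = |180° − 124.28°| = 55.72°
55.72° ≤ 2α = 57.62°  →  valid

δ = 55.72°, valid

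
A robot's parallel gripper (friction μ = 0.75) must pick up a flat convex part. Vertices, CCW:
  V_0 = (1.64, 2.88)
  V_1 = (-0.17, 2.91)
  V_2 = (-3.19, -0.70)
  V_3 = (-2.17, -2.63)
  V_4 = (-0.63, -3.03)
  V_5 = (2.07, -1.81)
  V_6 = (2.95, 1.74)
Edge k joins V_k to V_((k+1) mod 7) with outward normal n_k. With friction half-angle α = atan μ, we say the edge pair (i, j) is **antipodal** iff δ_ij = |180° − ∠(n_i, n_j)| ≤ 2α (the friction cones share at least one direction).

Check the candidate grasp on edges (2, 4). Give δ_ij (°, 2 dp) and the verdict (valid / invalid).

α = atan 0.75 = 36.87°;  2α = 73.74°
edge 2: e_2 = (+1.02, -1.93);  n_2 = (-0.8841, -0.4673)
edge 4: e_4 = (+2.70, +1.22);  n_4 = (+0.4118, -0.9113)
∠(n_2, n_4) = 86.46°
δ = |180° − 86.46°| = 93.54°
93.54° > 2α = 73.74°  →  invalid

δ = 93.54°, invalid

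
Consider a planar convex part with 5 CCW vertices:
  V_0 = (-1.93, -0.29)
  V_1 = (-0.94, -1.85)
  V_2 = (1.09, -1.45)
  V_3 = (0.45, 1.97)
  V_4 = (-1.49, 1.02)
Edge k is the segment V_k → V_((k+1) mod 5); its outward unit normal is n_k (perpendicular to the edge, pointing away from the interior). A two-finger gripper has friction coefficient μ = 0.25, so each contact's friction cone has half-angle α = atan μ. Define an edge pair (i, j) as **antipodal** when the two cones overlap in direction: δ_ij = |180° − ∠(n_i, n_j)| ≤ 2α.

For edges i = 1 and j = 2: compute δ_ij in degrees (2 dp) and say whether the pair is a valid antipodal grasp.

α = atan 0.25 = 14.04°;  2α = 28.07°
edge 1: e_1 = (+2.03, +0.40);  n_1 = (+0.1933, -0.9811)
edge 2: e_2 = (-0.64, +3.42);  n_2 = (+0.9829, +0.1839)
∠(n_1, n_2) = 89.45°
δ = |180° − 89.45°| = 90.55°
90.55° > 2α = 28.07°  →  invalid

δ = 90.55°, invalid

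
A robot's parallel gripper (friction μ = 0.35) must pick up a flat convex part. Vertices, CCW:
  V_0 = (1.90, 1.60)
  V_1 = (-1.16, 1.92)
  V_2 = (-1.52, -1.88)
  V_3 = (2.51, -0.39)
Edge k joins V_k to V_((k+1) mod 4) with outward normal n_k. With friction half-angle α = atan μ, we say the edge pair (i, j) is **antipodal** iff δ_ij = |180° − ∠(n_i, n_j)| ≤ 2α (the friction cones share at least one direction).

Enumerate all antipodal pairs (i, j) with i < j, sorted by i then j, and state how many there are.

count = 2; pairs: (0,2), (1,3)

α = atan 0.35 = 19.29°;  2α = 38.58°
n_0 = (+0.1040, +0.9946)
n_1 = (-0.9955, +0.0943)
n_2 = (+0.3468, -0.9379)
n_3 = (+0.9561, +0.2931)
  (0,1): δ = 89.44°  ·
  (0,2): δ = 26.26°  ✓
  (0,3): δ = 113.01°  ·
  (1,2): δ = 64.30°  ·
  (1,3): δ = 22.45°  ✓
  (2,3): δ = 93.25°  ·
antipodal pairs: 2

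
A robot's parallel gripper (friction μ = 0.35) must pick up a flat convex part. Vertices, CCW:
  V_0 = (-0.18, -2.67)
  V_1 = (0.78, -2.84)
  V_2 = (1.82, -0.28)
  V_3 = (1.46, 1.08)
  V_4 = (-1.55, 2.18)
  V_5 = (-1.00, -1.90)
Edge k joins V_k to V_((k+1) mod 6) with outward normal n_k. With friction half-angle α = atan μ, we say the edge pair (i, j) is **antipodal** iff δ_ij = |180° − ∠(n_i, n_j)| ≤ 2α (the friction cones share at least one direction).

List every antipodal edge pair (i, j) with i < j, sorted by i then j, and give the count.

α = atan 0.35 = 19.29°;  2α = 38.58°
n_0 = (-0.1744, -0.9847)
n_1 = (+0.9265, -0.3764)
n_2 = (+0.9667, +0.2559)
n_3 = (+0.3432, +0.9392)
n_4 = (-0.9910, -0.1336)
n_5 = (-0.6845, -0.7290)
  (0,1): δ = 102.07°  ·
  (0,2): δ = 65.13°  ·
  (0,3): δ = 10.03°  ✓
  (0,4): δ = 107.72°  ·
  (0,5): δ = 146.84°  ·
  (1,2): δ = 143.06°  ·
  (1,3): δ = 87.97°  ·
  (1,4): δ = 29.79°  ✓
  (1,5): δ = 68.91°  ·
  (2,3): δ = 124.90°  ·
  (2,4): δ = 7.15°  ✓
  (2,5): δ = 31.97°  ✓
  (3,4): δ = 62.25°  ·
  (3,5): δ = 23.12°  ✓
  (4,5): δ = 140.88°  ·
antipodal pairs: 5

count = 5; pairs: (0,3), (1,4), (2,4), (2,5), (3,5)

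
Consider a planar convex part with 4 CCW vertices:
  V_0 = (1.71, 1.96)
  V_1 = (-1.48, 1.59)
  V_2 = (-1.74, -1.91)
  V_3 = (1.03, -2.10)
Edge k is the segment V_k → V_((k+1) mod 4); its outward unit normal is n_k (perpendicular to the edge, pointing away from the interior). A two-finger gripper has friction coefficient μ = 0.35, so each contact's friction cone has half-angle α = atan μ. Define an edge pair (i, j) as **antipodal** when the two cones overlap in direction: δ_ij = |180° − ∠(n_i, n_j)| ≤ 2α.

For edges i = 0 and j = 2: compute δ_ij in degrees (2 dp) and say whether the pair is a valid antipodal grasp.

δ = 10.54°, valid

α = atan 0.35 = 19.29°;  2α = 38.58°
edge 0: e_0 = (-3.19, -0.37);  n_0 = (-0.1152, +0.9933)
edge 2: e_2 = (+2.77, -0.19);  n_2 = (-0.0684, -0.9977)
∠(n_0, n_2) = 169.46°
δ = |180° − 169.46°| = 10.54°
10.54° ≤ 2α = 38.58°  →  valid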